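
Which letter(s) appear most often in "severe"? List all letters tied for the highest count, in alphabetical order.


Word: "severe"
Letter counts:
  'e': 3
  'r': 1
  's': 1
  'v': 1
Maximum count = 3
Most frequent = 'e' (3 times each)


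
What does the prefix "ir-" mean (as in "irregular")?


Prefix: ir-
Example: irregular = ir- + regular
Meaning = not


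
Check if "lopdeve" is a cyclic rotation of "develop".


Word: "develop", Candidate: "lopdeve"
Method: check if candidate is substring of word+word
"developdevelop" contains "lopdeve"? Yes
Is rotation = Yes


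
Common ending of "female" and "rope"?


Word 1: "female"
Word 2: "rope"
Comparing from end:
  Pos -1: 'e' == 'e'
  Pos -2: 'l' != 'p' (stop)
LCS = "e" (length 1)


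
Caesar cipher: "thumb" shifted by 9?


Word: "thumb"
Shift: 9
Each letter → (letter + shift) mod 26:
  't' (19) + 9 = 2 → 'c'
  'h' (7) + 9 = 16 → 'q'
  'u' (20) + 9 = 3 → 'd'
  'm' (12) + 9 = 21 → 'v'
  'b' (1) + 9 = 10 → 'k'
Result = "cqdvk"


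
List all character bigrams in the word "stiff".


Word: "stiff" (length 5)
Number of bigrams = 5 - 2 + 1 = 4
  Position 0: "st"
  Position 1: "ti"
  Position 2: "if"
  Position 3: "ff"
Bigrams = "st", "ti", "if", "ff"


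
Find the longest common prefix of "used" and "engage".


Word 1: "used"
Word 2: "engage"
Comparing from start:
  Pos 0: 'u' != 'e' (stop)
LCP = "" (length 0)


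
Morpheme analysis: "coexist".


Word: "coexist"
Morphemes: co- | exist
Each morpheme carries meaning
= 2 morphemes


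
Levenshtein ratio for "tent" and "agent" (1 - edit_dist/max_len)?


Word 1: "tent" (length 4)
Word 2: "agent" (length 5)
One optimal edit sequence:
  1. insert 'a'  (+1)
  2. substitute 't' -> 'g'  (+1)
  3. keep 'e'
  4. keep 'n'
  5. keep 't'
Edit distance = 2
Max length = max(4, 5) = 5
Similarity = 1 - 2/5
= 0.6000


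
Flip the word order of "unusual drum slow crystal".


Original: "unusual drum slow crystal"
Words (1..n): unusual | drum | slow | crystal
Reversed (n..1): crystal | slow | drum | unusual
Result = "crystal slow drum unusual"


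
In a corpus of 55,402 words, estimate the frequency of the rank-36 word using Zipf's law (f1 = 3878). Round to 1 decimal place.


Zipf's law: f(r) = f(1) / r
f(1) = 3878
f(36) = 3878 / 36
= 107.7 occurrences


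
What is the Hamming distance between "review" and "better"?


Comparing character by character (same length = 6):
  Pos 0: 'r' vs 'b' !=
  Pos 1: 'e' vs 'e' =
  Pos 2: 'v' vs 't' !=
  Pos 3: 'i' vs 't' !=
  Pos 4: 'e' vs 'e' =
  Pos 5: 'w' vs 'r' !=
Hamming distance = 4


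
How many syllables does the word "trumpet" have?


Word: "trumpet"
Syllable breakdown: trum-pet
Counting: 2 parts
= 2 syllables


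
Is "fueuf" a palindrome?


Word: "fueuf"
Reversed: "fueuf"
Forward == Backward? fueuf == fueuf
Palindrome = Yes


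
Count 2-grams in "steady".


Word: "steady" (length 6)
Number of 2-grams = length - 2 + 1 = 6 - 2 + 1
= 5


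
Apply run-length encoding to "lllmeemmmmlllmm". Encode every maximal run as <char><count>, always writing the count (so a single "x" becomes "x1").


String: "lllmeemmmmlllmm"
Scanning for consecutive runs:
  'l' x 3
  'm' x 1
  'e' x 2
  'm' x 4
  'l' x 3
  'm' x 2
RLE = "l3m1e2m4l3m2"


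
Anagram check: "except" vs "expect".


Word 1: "except" → sorted: ceeptx
Word 2: "expect" → sorted: ceeptx
Same letters? ceeptx == ceeptx
Anagram = Yes


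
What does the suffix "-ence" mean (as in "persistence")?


Suffix: -ence
Example: persistence (persist + -ence)
Meaning = state of


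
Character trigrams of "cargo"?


Word: "cargo" (length 5)
Number of trigrams = 5 - 3 + 1 = 3
  Position 0: "car"
  Position 1: "arg"
  Position 2: "rgo"
Trigrams = "car", "arg", "rgo"


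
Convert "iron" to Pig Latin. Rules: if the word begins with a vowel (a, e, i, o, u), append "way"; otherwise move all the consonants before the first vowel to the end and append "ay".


Word: "iron"
Starts with vowel → add 'way'
Pig Latin = "ironway"


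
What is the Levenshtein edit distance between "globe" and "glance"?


Word 1: "globe" (length 5)
Word 2: "glance" (length 6)
One optimal edit sequence (insert/delete/substitute each cost 1):
  1. keep 'g'
  2. keep 'l'
  3. insert 'a'  (+1)
  4. substitute 'o' -> 'n'  (+1)
  5. substitute 'b' -> 'c'  (+1)
  6. keep 'e'
Total edit operations: 3
Edit distance = 3


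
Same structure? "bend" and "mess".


Pattern of "bend": [0, 1, 2, 3]
Pattern of "mess": [0, 1, 2, 2]
Patterns do not match
Same pattern = No


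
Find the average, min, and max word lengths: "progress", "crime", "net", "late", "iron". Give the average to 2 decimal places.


Lengths: "progress"=8, "crime"=5, "net"=3, "late"=4, "iron"=4
Sum = 24, Count = 5
Average = 24/5 = 4.80
= avg=4.80, min=3, max=8


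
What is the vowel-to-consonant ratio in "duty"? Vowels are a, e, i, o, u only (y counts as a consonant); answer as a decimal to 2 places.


Word: "duty"
Vowels (a,e,i,o,u): 1
Consonants: 3
Ratio = 1/3
= 0.33


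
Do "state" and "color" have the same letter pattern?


Pattern of "state": [0, 1, 2, 1, 3]
Pattern of "color": [0, 1, 2, 1, 3]
Patterns match
Same pattern = Yes


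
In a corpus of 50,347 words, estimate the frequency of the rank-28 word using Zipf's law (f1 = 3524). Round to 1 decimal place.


Zipf's law: f(r) = f(1) / r
f(1) = 3524
f(28) = 3524 / 28
= 125.9 occurrences


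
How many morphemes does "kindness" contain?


Word: "kindness"
Morphemes: kind | -ness
Each morpheme carries meaning
= 2 morphemes


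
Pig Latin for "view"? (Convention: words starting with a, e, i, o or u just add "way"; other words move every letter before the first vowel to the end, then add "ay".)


Word: "view"
Starts with consonant(s) → move to end, add 'ay'
Consonant cluster: "v"
Pig Latin = "iewvay"


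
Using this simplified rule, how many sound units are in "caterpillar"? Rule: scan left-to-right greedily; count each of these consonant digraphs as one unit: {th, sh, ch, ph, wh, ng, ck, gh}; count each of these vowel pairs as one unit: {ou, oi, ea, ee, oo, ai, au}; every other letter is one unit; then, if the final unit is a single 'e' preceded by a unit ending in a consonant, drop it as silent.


Word: "caterpillar" (11 letters)
Left-to-right scan:
  (1) 'c' (letter)
  (2) 'a' (letter)
  (3) 't' (letter)
  (4) 'e' (letter)
  (5) 'r' (letter)
  (6) 'p' (letter)
  (7) 'i' (letter)
  (8) 'l' (letter)
  (9) 'l' (letter)
  (10) 'a' (letter)
  (11) 'r' (letter)
Units from scan: 11
Sound units = 11 units


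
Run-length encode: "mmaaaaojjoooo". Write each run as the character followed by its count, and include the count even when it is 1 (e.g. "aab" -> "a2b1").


String: "mmaaaaojjoooo"
Scanning for consecutive runs:
  'm' x 2
  'a' x 4
  'o' x 1
  'j' x 2
  'o' x 4
RLE = "m2a4o1j2o4"


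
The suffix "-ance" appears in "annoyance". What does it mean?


Suffix: -ance
Example: annoyance (annoy + -ance)
Meaning = state of


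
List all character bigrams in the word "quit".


Word: "quit" (length 4)
Number of bigrams = 4 - 2 + 1 = 3
  Position 0: "qu"
  Position 1: "ui"
  Position 2: "it"
Bigrams = "qu", "ui", "it"


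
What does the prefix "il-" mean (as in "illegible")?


Prefix: il-
Example: illegible (il- + legible)
Meaning = not


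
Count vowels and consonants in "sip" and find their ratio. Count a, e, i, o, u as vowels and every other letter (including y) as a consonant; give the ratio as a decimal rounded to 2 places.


Word: "sip"
Vowels (a,e,i,o,u): 1
Consonants: 2
Ratio = 1/2
= 0.50


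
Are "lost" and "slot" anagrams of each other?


Word 1: "lost" → sorted: lost
Word 2: "slot" → sorted: lost
Same letters? lost == lost
Anagram = Yes


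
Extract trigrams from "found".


Word: "found" (length 5)
Number of trigrams = 5 - 3 + 1 = 3
  Position 0: "fou"
  Position 1: "oun"
  Position 2: "und"
Trigrams = "fou", "oun", "und"


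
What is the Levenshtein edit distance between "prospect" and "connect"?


Word 1: "prospect" (length 8)
Word 2: "connect" (length 7)
One optimal edit sequence (insert/delete/substitute each cost 1):
  1. delete 'p'  (+1)
  2. substitute 'r' -> 'c'  (+1)
  3. keep 'o'
  4. substitute 's' -> 'n'  (+1)
  5. substitute 'p' -> 'n'  (+1)
  6. keep 'e'
  7. keep 'c'
  8. keep 't'
Total edit operations: 4
Edit distance = 4


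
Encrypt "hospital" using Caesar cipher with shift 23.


Word: "hospital"
Shift: 23
Each letter → (letter + shift) mod 26:
  'h' (7) + 23 = 4 → 'e'
  'o' (14) + 23 = 11 → 'l'
  's' (18) + 23 = 15 → 'p'
  'p' (15) + 23 = 12 → 'm'
  'i' (8) + 23 = 5 → 'f'
  't' (19) + 23 = 16 → 'q'
  'a' (0) + 23 = 23 → 'x'
  'l' (11) + 23 = 8 → 'i'
Result = "elpmfqxi"


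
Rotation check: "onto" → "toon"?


Word: "onto", Candidate: "toon"
Method: check if candidate is substring of word+word
"ontoonto" contains "toon"? Yes
Is rotation = Yes


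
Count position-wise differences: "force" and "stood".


Comparing character by character (same length = 5):
  Pos 0: 'f' vs 's' !=
  Pos 1: 'o' vs 't' !=
  Pos 2: 'r' vs 'o' !=
  Pos 3: 'c' vs 'o' !=
  Pos 4: 'e' vs 'd' !=
Hamming distance = 5


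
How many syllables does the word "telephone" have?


Word: "telephone"
Syllable breakdown: tel · e · phone
Counting: 3 parts
= 3 syllables


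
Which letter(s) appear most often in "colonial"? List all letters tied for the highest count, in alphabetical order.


Word: "colonial"
Letter counts:
  'a': 1
  'c': 1
  'i': 1
  'l': 2
  'n': 1
  'o': 2
Maximum count = 2
Most frequent = 'l', 'o' (2 times each)


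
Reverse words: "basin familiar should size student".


Original: "basin familiar should size student"
Words (1..n): basin | familiar | should | size | student
Reversed (n..1): student | size | should | familiar | basin
Result = "student size should familiar basin"


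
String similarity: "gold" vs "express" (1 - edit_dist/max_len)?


Word 1: "gold" (length 4)
Word 2: "express" (length 7)
One optimal edit sequence:
  1. insert 'e'  (+1)
  2. insert 'x'  (+1)
  3. insert 'p'  (+1)
  4. substitute 'g' -> 'r'  (+1)
  5. substitute 'o' -> 'e'  (+1)
  6. substitute 'l' -> 's'  (+1)
  7. substitute 'd' -> 's'  (+1)
Edit distance = 7
Max length = max(4, 7) = 7
Similarity = 1 - 7/7
= 0.0000


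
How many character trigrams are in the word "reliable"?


Word: "reliable" (length 8)
Number of 3-grams = length - 3 + 1 = 8 - 3 + 1
= 6


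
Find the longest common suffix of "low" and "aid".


Word 1: "low"
Word 2: "aid"
Comparing from end:
  Pos -1: 'w' != 'd' (stop)
LCS = "" (length 0)


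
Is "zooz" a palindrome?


Word: "zooz"
Reversed: "zooz"
Forward == Backward? zooz == zooz
Palindrome = Yes


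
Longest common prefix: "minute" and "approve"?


Word 1: "minute"
Word 2: "approve"
Comparing from start:
  Pos 0: 'm' != 'a' (stop)
LCP = "" (length 0)


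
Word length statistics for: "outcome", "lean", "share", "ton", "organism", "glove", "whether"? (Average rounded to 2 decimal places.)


Lengths: "outcome"=7, "lean"=4, "share"=5, "ton"=3, "organism"=8, "glove"=5, "whether"=7
Sum = 39, Count = 7
Average = 39/7 = 5.57
= avg=5.57, min=3, max=8


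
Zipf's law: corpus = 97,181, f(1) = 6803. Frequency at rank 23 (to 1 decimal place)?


Zipf's law: f(r) = f(1) / r
f(1) = 6803
f(23) = 6803 / 23
= 295.8 occurrences


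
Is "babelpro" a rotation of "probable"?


Word: "probable", Candidate: "babelpro"
Method: check if candidate is substring of word+word
"probableprobable" contains "babelpro"? No
Is rotation = No


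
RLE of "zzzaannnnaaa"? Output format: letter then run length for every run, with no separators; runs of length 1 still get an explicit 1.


String: "zzzaannnnaaa"
Scanning for consecutive runs:
  'z' x 3
  'a' x 2
  'n' x 4
  'a' x 3
RLE = "z3a2n4a3"


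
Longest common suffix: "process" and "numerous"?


Word 1: "process"
Word 2: "numerous"
Comparing from end:
  Pos -1: 's' == 's'
  Pos -2: 's' != 'u' (stop)
LCS = "s" (length 1)


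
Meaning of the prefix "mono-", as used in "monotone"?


Prefix: mono-
As in: monotone -> mono- + tone
Meaning = one


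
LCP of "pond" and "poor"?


Word 1: "pond"
Word 2: "poor"
Comparing from start:
  Pos 0: 'p' == 'p'
  Pos 1: 'o' == 'o'
  Pos 2: 'n' != 'o' (stop)
LCP = "po" (length 2)


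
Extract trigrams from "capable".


Word: "capable" (length 7)
Number of trigrams = 7 - 3 + 1 = 5
  Position 0: "cap"
  Position 1: "apa"
  Position 2: "pab"
  Position 3: "abl"
  Position 4: "ble"
Trigrams = "cap", "apa", "pab", "abl", "ble"


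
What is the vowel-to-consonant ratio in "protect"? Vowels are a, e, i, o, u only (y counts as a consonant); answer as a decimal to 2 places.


Word: "protect"
Vowels (a,e,i,o,u): 2
Consonants: 5
Ratio = 2/5
= 0.40


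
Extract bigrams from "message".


Word: "message" (length 7)
Number of bigrams = 7 - 2 + 1 = 6
  Position 0: "me"
  Position 1: "es"
  Position 2: "ss"
  Position 3: "sa"
  Position 4: "ag"
  Position 5: "ge"
Bigrams = "me", "es", "ss", "sa", "ag", "ge"


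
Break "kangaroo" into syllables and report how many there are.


Word: "kangaroo"
Syllable breakdown: kan | ga | roo
Counting: 3 parts
= 3 syllables


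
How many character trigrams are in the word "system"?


Word: "system" (length 6)
Number of 3-grams = length - 3 + 1 = 6 - 3 + 1
= 4


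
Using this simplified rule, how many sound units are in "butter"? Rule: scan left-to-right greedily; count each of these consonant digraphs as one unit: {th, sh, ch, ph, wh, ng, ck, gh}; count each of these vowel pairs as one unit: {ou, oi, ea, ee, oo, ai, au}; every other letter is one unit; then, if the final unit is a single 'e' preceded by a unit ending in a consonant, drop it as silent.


Word: "butter" (6 letters)
Left-to-right scan:
  (1) 'b' (letter)
  (2) 'u' (letter)
  (3) 't' (letter)
  (4) 't' (letter)
  (5) 'e' (letter)
  (6) 'r' (letter)
Units from scan: 6
Sound units = 6 units


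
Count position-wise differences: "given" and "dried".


Comparing character by character (same length = 5):
  Pos 0: 'g' vs 'd' !=
  Pos 1: 'i' vs 'r' !=
  Pos 2: 'v' vs 'i' !=
  Pos 3: 'e' vs 'e' =
  Pos 4: 'n' vs 'd' !=
Hamming distance = 4


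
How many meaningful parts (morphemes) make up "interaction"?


Word: "interaction"
Morphemes: inter- | act | -ion
Each morpheme carries meaning
= 3 morphemes


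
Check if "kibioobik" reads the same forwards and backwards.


Word: "kibioobik"
Reversed: "kibooibik"
Forward == Backward? kibioobik != kibooibik
Palindrome = No


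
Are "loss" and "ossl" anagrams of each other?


Word 1: "loss" → sorted: loss
Word 2: "ossl" → sorted: loss
Same letters? loss == loss
Anagram = Yes


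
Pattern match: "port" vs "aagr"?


Pattern of "port": [0, 1, 2, 3]
Pattern of "aagr": [0, 0, 1, 2]
Patterns do not match
Same pattern = No


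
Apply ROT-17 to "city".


Word: "city"
Shift: 17
Each letter → (letter + shift) mod 26:
  'c' (2) + 17 = 19 → 't'
  'i' (8) + 17 = 25 → 'z'
  't' (19) + 17 = 10 → 'k'
  'y' (24) + 17 = 15 → 'p'
Result = "tzkp"


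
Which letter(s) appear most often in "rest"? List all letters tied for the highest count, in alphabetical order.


Word: "rest"
Letter counts:
  'e': 1
  'r': 1
  's': 1
  't': 1
Maximum count = 1
Most frequent = 'e', 'r', 's', 't' (1 time each)


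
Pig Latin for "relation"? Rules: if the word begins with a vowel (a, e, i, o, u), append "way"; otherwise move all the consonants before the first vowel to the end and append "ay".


Word: "relation"
Starts with consonant(s) → move to end, add 'ay'
Consonant cluster: "r"
Pig Latin = "elationray"


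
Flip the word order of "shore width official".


Original: "shore width official"
Words (1..n): shore | width | official
Reversed (n..1): official | width | shore
Result = "official width shore"


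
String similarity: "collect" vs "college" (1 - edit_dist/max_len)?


Word 1: "collect" (length 7)
Word 2: "college" (length 7)
One optimal edit sequence:
  1. keep 'c'
  2. keep 'o'
  3. keep 'l'
  4. keep 'l'
  5. keep 'e'
  6. substitute 'c' -> 'g'  (+1)
  7. substitute 't' -> 'e'  (+1)
Edit distance = 2
Max length = max(7, 7) = 7
Similarity = 1 - 2/7
= 0.7143


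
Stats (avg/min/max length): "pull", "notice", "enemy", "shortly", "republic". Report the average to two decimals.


Lengths: "pull"=4, "notice"=6, "enemy"=5, "shortly"=7, "republic"=8
Sum = 30, Count = 5
Average = 30/5 = 6.00
= avg=6.00, min=4, max=8


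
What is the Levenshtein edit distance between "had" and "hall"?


Word 1: "had" (length 3)
Word 2: "hall" (length 4)
One optimal edit sequence (insert/delete/substitute each cost 1):
  1. keep 'h'
  2. keep 'a'
  3. insert 'l'  (+1)
  4. substitute 'd' -> 'l'  (+1)
Total edit operations: 2
Edit distance = 2


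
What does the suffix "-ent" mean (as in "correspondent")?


Suffix: -ent
Example: correspondent (correspond + -ent)
Meaning = one who / that which


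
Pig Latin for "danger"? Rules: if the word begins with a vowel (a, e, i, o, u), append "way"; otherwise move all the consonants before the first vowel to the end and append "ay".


Word: "danger"
Starts with consonant(s) → move to end, add 'ay'
Consonant cluster: "d"
Pig Latin = "angerday"


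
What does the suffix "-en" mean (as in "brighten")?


Suffix: -en
As in: brighten -> bright + -en
Meaning = to make / become


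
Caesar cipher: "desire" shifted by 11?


Word: "desire"
Shift: 11
Each letter → (letter + shift) mod 26:
  'd' (3) + 11 = 14 → 'o'
  'e' (4) + 11 = 15 → 'p'
  's' (18) + 11 = 3 → 'd'
  'i' (8) + 11 = 19 → 't'
  'r' (17) + 11 = 2 → 'c'
  'e' (4) + 11 = 15 → 'p'
Result = "opdtcp"


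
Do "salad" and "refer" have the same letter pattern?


Pattern of "salad": [0, 1, 2, 1, 3]
Pattern of "refer": [0, 1, 2, 1, 0]
Patterns do not match
Same pattern = No


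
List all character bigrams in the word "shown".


Word: "shown" (length 5)
Number of bigrams = 5 - 2 + 1 = 4
  Position 0: "sh"
  Position 1: "ho"
  Position 2: "ow"
  Position 3: "wn"
Bigrams = "sh", "ho", "ow", "wn"


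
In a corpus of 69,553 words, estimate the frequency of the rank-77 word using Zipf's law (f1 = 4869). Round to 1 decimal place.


Zipf's law: f(r) = f(1) / r
f(1) = 4869
f(77) = 4869 / 77
= 63.2 occurrences


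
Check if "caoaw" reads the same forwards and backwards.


Word: "caoaw"
Reversed: "waoac"
Forward == Backward? caoaw != waoac
Palindrome = No


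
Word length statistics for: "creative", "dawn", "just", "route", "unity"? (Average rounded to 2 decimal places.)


Lengths: "creative"=8, "dawn"=4, "just"=4, "route"=5, "unity"=5
Sum = 26, Count = 5
Average = 26/5 = 5.20
= avg=5.20, min=4, max=8


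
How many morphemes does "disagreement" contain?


Word: "disagreement"
Morphemes: dis- / agree / -ment
Each morpheme carries meaning
= 3 morphemes


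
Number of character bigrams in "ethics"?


Word: "ethics" (length 6)
Number of 2-grams = length - 2 + 1 = 6 - 2 + 1
= 5


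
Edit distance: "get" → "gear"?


Word 1: "get" (length 3)
Word 2: "gear" (length 4)
One optimal edit sequence (insert/delete/substitute each cost 1):
  1. keep 'g'
  2. keep 'e'
  3. insert 'a'  (+1)
  4. substitute 't' -> 'r'  (+1)
Total edit operations: 2
Edit distance = 2


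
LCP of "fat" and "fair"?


Word 1: "fat"
Word 2: "fair"
Comparing from start:
  Pos 0: 'f' == 'f'
  Pos 1: 'a' == 'a'
  Pos 2: 't' != 'i' (stop)
LCP = "fa" (length 2)


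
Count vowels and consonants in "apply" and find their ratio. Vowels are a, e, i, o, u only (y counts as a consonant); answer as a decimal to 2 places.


Word: "apply"
Vowels (a,e,i,o,u): 1
Consonants: 4
Ratio = 1/4
= 0.25


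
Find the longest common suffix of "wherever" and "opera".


Word 1: "wherever"
Word 2: "opera"
Comparing from end:
  Pos -1: 'r' != 'a' (stop)
LCS = "" (length 0)


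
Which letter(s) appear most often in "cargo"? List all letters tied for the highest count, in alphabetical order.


Word: "cargo"
Letter counts:
  'a': 1
  'c': 1
  'g': 1
  'o': 1
  'r': 1
Maximum count = 1
Most frequent = 'a', 'c', 'g', 'o', 'r' (1 time each)


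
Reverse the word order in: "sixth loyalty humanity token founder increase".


Original: "sixth loyalty humanity token founder increase"
Words (1..n): sixth | loyalty | humanity | token | founder | increase
Reversed (n..1): increase | founder | token | humanity | loyalty | sixth
Result = "increase founder token humanity loyalty sixth"


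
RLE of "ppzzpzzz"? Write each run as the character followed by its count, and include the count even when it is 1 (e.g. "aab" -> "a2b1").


String: "ppzzpzzz"
Scanning for consecutive runs:
  'p' x 2
  'z' x 2
  'p' x 1
  'z' x 3
RLE = "p2z2p1z3"


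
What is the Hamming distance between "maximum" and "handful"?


Comparing character by character (same length = 7):
  Pos 0: 'm' vs 'h' !=
  Pos 1: 'a' vs 'a' =
  Pos 2: 'x' vs 'n' !=
  Pos 3: 'i' vs 'd' !=
  Pos 4: 'm' vs 'f' !=
  Pos 5: 'u' vs 'u' =
  Pos 6: 'm' vs 'l' !=
Hamming distance = 5


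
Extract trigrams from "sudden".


Word: "sudden" (length 6)
Number of trigrams = 6 - 3 + 1 = 4
  Position 0: "sud"
  Position 1: "udd"
  Position 2: "dde"
  Position 3: "den"
Trigrams = "sud", "udd", "dde", "den"


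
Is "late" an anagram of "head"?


Word 1: "head" → sorted: adeh
Word 2: "late" → sorted: aelt
Same letters? adeh != aelt
Anagram = No


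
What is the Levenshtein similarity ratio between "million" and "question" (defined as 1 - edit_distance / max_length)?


Word 1: "million" (length 7)
Word 2: "question" (length 8)
One optimal edit sequence:
  1. insert 'q'  (+1)
  2. substitute 'm' -> 'u'  (+1)
  3. substitute 'i' -> 'e'  (+1)
  4. substitute 'l' -> 's'  (+1)
  5. substitute 'l' -> 't'  (+1)
  6. keep 'i'
  7. keep 'o'
  8. keep 'n'
Edit distance = 5
Max length = max(7, 8) = 8
Similarity = 1 - 5/8
= 0.3750


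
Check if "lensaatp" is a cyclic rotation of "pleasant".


Word: "pleasant", Candidate: "lensaatp"
Method: check if candidate is substring of word+word
"pleasantpleasant" contains "lensaatp"? No
Is rotation = No


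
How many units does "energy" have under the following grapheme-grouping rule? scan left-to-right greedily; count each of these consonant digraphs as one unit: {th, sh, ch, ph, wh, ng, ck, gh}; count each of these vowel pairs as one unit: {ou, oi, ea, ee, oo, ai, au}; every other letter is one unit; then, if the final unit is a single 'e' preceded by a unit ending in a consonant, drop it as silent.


Word: "energy" (6 letters)
Left-to-right scan:
  (1) 'e' (letter)
  (2) 'n' (letter)
  (3) 'e' (letter)
  (4) 'r' (letter)
  (5) 'g' (letter)
  (6) 'y' (letter)
Units from scan: 6
Sound units = 6 units


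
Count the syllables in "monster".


Word: "monster"
Syllable breakdown: mon / ster
Counting: 2 parts
= 2 syllables


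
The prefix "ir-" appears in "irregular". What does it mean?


Prefix: ir-
Example: irregular (ir- + regular)
Meaning = not


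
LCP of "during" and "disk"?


Word 1: "during"
Word 2: "disk"
Comparing from start:
  Pos 0: 'd' == 'd'
  Pos 1: 'u' != 'i' (stop)
LCP = "d" (length 1)


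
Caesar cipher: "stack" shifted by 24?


Word: "stack"
Shift: 24
Each letter → (letter + shift) mod 26:
  's' (18) + 24 = 16 → 'q'
  't' (19) + 24 = 17 → 'r'
  'a' (0) + 24 = 24 → 'y'
  'c' (2) + 24 = 0 → 'a'
  'k' (10) + 24 = 8 → 'i'
Result = "qryai"


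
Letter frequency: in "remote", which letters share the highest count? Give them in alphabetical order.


Word: "remote"
Letter counts:
  'e': 2
  'm': 1
  'o': 1
  'r': 1
  't': 1
Maximum count = 2
Most frequent = 'e' (2 times each)


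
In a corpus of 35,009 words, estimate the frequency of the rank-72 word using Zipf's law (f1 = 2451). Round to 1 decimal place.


Zipf's law: f(r) = f(1) / r
f(1) = 2451
f(72) = 2451 / 72
= 34.0 occurrences


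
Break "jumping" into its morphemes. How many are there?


Word: "jumping"
Morphemes: jump / -ing
Each morpheme carries meaning
= 2 morphemes


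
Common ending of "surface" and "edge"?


Word 1: "surface"
Word 2: "edge"
Comparing from end:
  Pos -1: 'e' == 'e'
  Pos -2: 'c' != 'g' (stop)
LCS = "e" (length 1)


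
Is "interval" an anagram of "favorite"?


Word 1: "favorite" → sorted: aefiortv
Word 2: "interval" → sorted: aeilnrtv
Same letters? aefiortv != aeilnrtv
Anagram = No


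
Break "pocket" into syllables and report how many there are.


Word: "pocket"
Syllable breakdown: pock-et
Counting: 2 parts
= 2 syllables


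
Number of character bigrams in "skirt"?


Word: "skirt" (length 5)
Number of 2-grams = length - 2 + 1 = 5 - 2 + 1
= 4


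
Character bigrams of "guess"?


Word: "guess" (length 5)
Number of bigrams = 5 - 2 + 1 = 4
  Position 0: "gu"
  Position 1: "ue"
  Position 2: "es"
  Position 3: "ss"
Bigrams = "gu", "ue", "es", "ss"


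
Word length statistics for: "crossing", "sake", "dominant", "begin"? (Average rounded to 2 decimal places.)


Lengths: "crossing"=8, "sake"=4, "dominant"=8, "begin"=5
Sum = 25, Count = 4
Average = 25/4 = 6.25
= avg=6.25, min=4, max=8


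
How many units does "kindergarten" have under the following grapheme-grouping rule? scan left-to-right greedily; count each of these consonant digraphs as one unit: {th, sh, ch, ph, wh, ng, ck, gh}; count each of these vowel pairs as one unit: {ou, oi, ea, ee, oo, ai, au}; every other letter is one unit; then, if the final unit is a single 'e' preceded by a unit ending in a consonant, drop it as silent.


Word: "kindergarten" (12 letters)
Left-to-right scan:
  [1] 'k' (letter)
  [2] 'i' (letter)
  [3] 'n' (letter)
  [4] 'd' (letter)
  [5] 'e' (letter)
  [6] 'r' (letter)
  [7] 'g' (letter)
  [8] 'a' (letter)
  [9] 'r' (letter)
  [10] 't' (letter)
  [11] 'e' (letter)
  [12] 'n' (letter)
Units from scan: 12
Sound units = 12 units


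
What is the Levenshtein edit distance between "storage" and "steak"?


Word 1: "storage" (length 7)
Word 2: "steak" (length 5)
One optimal edit sequence (insert/delete/substitute each cost 1):
  1. keep 's'
  2. keep 't'
  3. delete 'o'  (+1)
  4. substitute 'r' -> 'e'  (+1)
  5. keep 'a'
  6. delete 'g'  (+1)
  7. substitute 'e' -> 'k'  (+1)
Total edit operations: 4
Edit distance = 4


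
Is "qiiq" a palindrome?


Word: "qiiq"
Reversed: "qiiq"
Forward == Backward? qiiq == qiiq
Palindrome = Yes


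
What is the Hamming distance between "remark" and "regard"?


Comparing character by character (same length = 6):
  Pos 0: 'r' vs 'r' =
  Pos 1: 'e' vs 'e' =
  Pos 2: 'm' vs 'g' !=
  Pos 3: 'a' vs 'a' =
  Pos 4: 'r' vs 'r' =
  Pos 5: 'k' vs 'd' !=
Hamming distance = 2


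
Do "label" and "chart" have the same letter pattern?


Pattern of "label": [0, 1, 2, 3, 0]
Pattern of "chart": [0, 1, 2, 3, 4]
Patterns do not match
Same pattern = No


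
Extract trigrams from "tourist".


Word: "tourist" (length 7)
Number of trigrams = 7 - 3 + 1 = 5
  Position 0: "tou"
  Position 1: "our"
  Position 2: "uri"
  Position 3: "ris"
  Position 4: "ist"
Trigrams = "tou", "our", "uri", "ris", "ist"


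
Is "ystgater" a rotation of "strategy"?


Word: "strategy", Candidate: "ystgater"
Method: check if candidate is substring of word+word
"strategystrategy" contains "ystgater"? No
Is rotation = No


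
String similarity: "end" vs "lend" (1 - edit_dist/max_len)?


Word 1: "end" (length 3)
Word 2: "lend" (length 4)
One optimal edit sequence:
  1. insert 'l'  (+1)
  2. keep 'e'
  3. keep 'n'
  4. keep 'd'
Edit distance = 1
Max length = max(3, 4) = 4
Similarity = 1 - 1/4
= 0.7500


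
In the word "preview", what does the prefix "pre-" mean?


Prefix: pre-
As in: preview -> pre- + view
Meaning = before


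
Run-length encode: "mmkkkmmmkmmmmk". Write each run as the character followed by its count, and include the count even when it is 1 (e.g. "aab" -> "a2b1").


String: "mmkkkmmmkmmmmk"
Scanning for consecutive runs:
  'm' x 2
  'k' x 3
  'm' x 3
  'k' x 1
  'm' x 4
  'k' x 1
RLE = "m2k3m3k1m4k1"


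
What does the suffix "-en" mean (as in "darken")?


Suffix: -en
As in: darken -> dark + -en
Meaning = to make / become


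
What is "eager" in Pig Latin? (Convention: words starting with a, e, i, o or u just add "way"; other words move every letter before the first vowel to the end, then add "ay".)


Word: "eager"
Starts with vowel → add 'way'
Pig Latin = "eagerway"


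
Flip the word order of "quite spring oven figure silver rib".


Original: "quite spring oven figure silver rib"
Words (1..n): quite | spring | oven | figure | silver | rib
Reversed (n..1): rib | silver | figure | oven | spring | quite
Result = "rib silver figure oven spring quite"


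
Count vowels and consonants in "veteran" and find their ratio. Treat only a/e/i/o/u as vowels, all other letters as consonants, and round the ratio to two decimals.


Word: "veteran"
Vowels (a,e,i,o,u): 3
Consonants: 4
Ratio = 3/4
= 0.75


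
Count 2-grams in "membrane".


Word: "membrane" (length 8)
Number of 2-grams = length - 2 + 1 = 8 - 2 + 1
= 7


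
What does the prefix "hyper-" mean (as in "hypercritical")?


Prefix: hyper-
Example: hypercritical (hyper- + critical)
Meaning = over / excessive


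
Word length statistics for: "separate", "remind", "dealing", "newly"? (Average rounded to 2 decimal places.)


Lengths: "separate"=8, "remind"=6, "dealing"=7, "newly"=5
Sum = 26, Count = 4
Average = 26/4 = 6.50
= avg=6.50, min=5, max=8


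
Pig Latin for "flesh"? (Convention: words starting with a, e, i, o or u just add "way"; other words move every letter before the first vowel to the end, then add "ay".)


Word: "flesh"
Starts with consonant(s) → move to end, add 'ay'
Consonant cluster: "fl"
Pig Latin = "eshflay"


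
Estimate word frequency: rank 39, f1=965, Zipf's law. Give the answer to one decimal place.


Zipf's law: f(r) = f(1) / r
f(1) = 965
f(39) = 965 / 39
= 24.7 occurrences


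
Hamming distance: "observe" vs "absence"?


Comparing character by character (same length = 7):
  Pos 0: 'o' vs 'a' !=
  Pos 1: 'b' vs 'b' =
  Pos 2: 's' vs 's' =
  Pos 3: 'e' vs 'e' =
  Pos 4: 'r' vs 'n' !=
  Pos 5: 'v' vs 'c' !=
  Pos 6: 'e' vs 'e' =
Hamming distance = 3


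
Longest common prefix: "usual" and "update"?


Word 1: "usual"
Word 2: "update"
Comparing from start:
  Pos 0: 'u' == 'u'
  Pos 1: 's' != 'p' (stop)
LCP = "u" (length 1)


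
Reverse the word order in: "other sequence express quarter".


Original: "other sequence express quarter"
Words (1..n): other | sequence | express | quarter
Reversed (n..1): quarter | express | sequence | other
Result = "quarter express sequence other"


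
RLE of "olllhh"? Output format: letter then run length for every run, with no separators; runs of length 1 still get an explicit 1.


String: "olllhh"
Scanning for consecutive runs:
  'o' x 1
  'l' x 3
  'h' x 2
RLE = "o1l3h2"


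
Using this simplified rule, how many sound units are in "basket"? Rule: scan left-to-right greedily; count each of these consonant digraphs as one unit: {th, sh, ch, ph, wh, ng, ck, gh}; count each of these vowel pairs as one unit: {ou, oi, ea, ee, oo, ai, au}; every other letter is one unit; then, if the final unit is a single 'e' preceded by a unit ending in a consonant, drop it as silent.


Word: "basket" (6 letters)
Left-to-right scan:
  [1] 'b' (letter)
  [2] 'a' (letter)
  [3] 's' (letter)
  [4] 'k' (letter)
  [5] 'e' (letter)
  [6] 't' (letter)
Units from scan: 6
Sound units = 6 units


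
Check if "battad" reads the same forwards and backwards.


Word: "battad"
Reversed: "dattab"
Forward == Backward? battad != dattab
Palindrome = No


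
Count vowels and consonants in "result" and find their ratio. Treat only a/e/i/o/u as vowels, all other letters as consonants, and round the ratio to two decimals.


Word: "result"
Vowels (a,e,i,o,u): 2
Consonants: 4
Ratio = 2/4
= 0.50


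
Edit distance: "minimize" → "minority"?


Word 1: "minimize" (length 8)
Word 2: "minority" (length 8)
One optimal edit sequence (insert/delete/substitute each cost 1):
  1. keep 'm'
  2. keep 'i'
  3. keep 'n'
  4. substitute 'i' -> 'o'  (+1)
  5. substitute 'm' -> 'r'  (+1)
  6. keep 'i'
  7. substitute 'z' -> 't'  (+1)
  8. substitute 'e' -> 'y'  (+1)
Total edit operations: 4
Edit distance = 4


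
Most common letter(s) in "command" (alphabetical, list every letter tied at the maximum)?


Word: "command"
Letter counts:
  'a': 1
  'c': 1
  'd': 1
  'm': 2
  'n': 1
  'o': 1
Maximum count = 2
Most frequent = 'm' (2 times each)


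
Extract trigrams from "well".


Word: "well" (length 4)
Number of trigrams = 4 - 3 + 1 = 2
  Position 0: "wel"
  Position 1: "ell"
Trigrams = "wel", "ell"


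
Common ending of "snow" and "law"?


Word 1: "snow"
Word 2: "law"
Comparing from end:
  Pos -1: 'w' == 'w'
  Pos -2: 'o' != 'a' (stop)
LCS = "w" (length 1)


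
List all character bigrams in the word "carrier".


Word: "carrier" (length 7)
Number of bigrams = 7 - 2 + 1 = 6
  Position 0: "ca"
  Position 1: "ar"
  Position 2: "rr"
  Position 3: "ri"
  Position 4: "ie"
  Position 5: "er"
Bigrams = "ca", "ar", "rr", "ri", "ie", "er"


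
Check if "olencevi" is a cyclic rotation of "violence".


Word: "violence", Candidate: "olencevi"
Method: check if candidate is substring of word+word
"violenceviolence" contains "olencevi"? Yes
Is rotation = Yes


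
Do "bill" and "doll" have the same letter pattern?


Pattern of "bill": [0, 1, 2, 2]
Pattern of "doll": [0, 1, 2, 2]
Patterns match
Same pattern = Yes


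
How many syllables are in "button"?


Word: "button"
Syllable breakdown: but | ton
Counting: 2 parts
= 2 syllables


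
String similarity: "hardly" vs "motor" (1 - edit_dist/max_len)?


Word 1: "hardly" (length 6)
Word 2: "motor" (length 5)
One optimal edit sequence:
  1. delete 'h'  (+1)
  2. substitute 'a' -> 'm'  (+1)
  3. substitute 'r' -> 'o'  (+1)
  4. substitute 'd' -> 't'  (+1)
  5. substitute 'l' -> 'o'  (+1)
  6. substitute 'y' -> 'r'  (+1)
Edit distance = 6
Max length = max(6, 5) = 6
Similarity = 1 - 6/6
= 0.0000


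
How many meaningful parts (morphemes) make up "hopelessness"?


Word: "hopelessness"
Morphemes: hope + -less + -ness
Each morpheme carries meaning
= 3 morphemes


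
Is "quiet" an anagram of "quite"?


Word 1: "quite" → sorted: eiqtu
Word 2: "quiet" → sorted: eiqtu
Same letters? eiqtu == eiqtu
Anagram = Yes


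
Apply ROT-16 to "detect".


Word: "detect"
Shift: 16
Each letter → (letter + shift) mod 26:
  'd' (3) + 16 = 19 → 't'
  'e' (4) + 16 = 20 → 'u'
  't' (19) + 16 = 9 → 'j'
  'e' (4) + 16 = 20 → 'u'
  'c' (2) + 16 = 18 → 's'
  't' (19) + 16 = 9 → 'j'
Result = "tujusj"


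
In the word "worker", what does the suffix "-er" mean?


Suffix: -er
Example: worker (work + -er)
Meaning = one who / more


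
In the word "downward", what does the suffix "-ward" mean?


Suffix: -ward
As in: downward -> down + -ward
Meaning = in the direction of


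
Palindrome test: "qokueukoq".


Word: "qokueukoq"
Reversed: "qokueukoq"
Forward == Backward? qokueukoq == qokueukoq
Palindrome = Yes


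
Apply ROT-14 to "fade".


Word: "fade"
Shift: 14
Each letter → (letter + shift) mod 26:
  'f' (5) + 14 = 19 → 't'
  'a' (0) + 14 = 14 → 'o'
  'd' (3) + 14 = 17 → 'r'
  'e' (4) + 14 = 18 → 's'
Result = "tors"


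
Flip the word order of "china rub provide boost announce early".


Original: "china rub provide boost announce early"
Words (1..n): china | rub | provide | boost | announce | early
Reversed (n..1): early | announce | boost | provide | rub | china
Result = "early announce boost provide rub china"


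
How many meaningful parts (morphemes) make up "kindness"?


Word: "kindness"
Morphemes: kind / -ness
Each morpheme carries meaning
= 2 morphemes


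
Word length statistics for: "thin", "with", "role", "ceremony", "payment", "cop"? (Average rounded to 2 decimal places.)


Lengths: "thin"=4, "with"=4, "role"=4, "ceremony"=8, "payment"=7, "cop"=3
Sum = 30, Count = 6
Average = 30/6 = 5.00
= avg=5.00, min=3, max=8


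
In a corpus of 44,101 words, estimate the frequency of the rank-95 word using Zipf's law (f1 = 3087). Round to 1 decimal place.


Zipf's law: f(r) = f(1) / r
f(1) = 3087
f(95) = 3087 / 95
= 32.5 occurrences


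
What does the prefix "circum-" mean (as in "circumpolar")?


Prefix: circum-
Example: circumpolar = circum- + polar
Meaning = around


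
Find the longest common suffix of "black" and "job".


Word 1: "black"
Word 2: "job"
Comparing from end:
  Pos -1: 'k' != 'b' (stop)
LCS = "" (length 0)


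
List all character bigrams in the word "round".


Word: "round" (length 5)
Number of bigrams = 5 - 2 + 1 = 4
  Position 0: "ro"
  Position 1: "ou"
  Position 2: "un"
  Position 3: "nd"
Bigrams = "ro", "ou", "un", "nd"


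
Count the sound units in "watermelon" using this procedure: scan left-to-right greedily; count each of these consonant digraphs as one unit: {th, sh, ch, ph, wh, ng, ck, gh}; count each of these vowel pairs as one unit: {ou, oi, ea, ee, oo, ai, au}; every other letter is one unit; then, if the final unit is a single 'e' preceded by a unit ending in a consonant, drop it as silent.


Word: "watermelon" (10 letters)
Left-to-right scan:
  (1) 'w' (letter)
  (2) 'a' (letter)
  (3) 't' (letter)
  (4) 'e' (letter)
  (5) 'r' (letter)
  (6) 'm' (letter)
  (7) 'e' (letter)
  (8) 'l' (letter)
  (9) 'o' (letter)
  (10) 'n' (letter)
Units from scan: 10
Sound units = 10 units


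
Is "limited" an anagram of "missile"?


Word 1: "missile" → sorted: eiilmss
Word 2: "limited" → sorted: deiilmt
Same letters? eiilmss != deiilmt
Anagram = No


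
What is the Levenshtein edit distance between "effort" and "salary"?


Word 1: "effort" (length 6)
Word 2: "salary" (length 6)
One optimal edit sequence (insert/delete/substitute each cost 1):
  1. substitute 'e' -> 's'  (+1)
  2. substitute 'f' -> 'a'  (+1)
  3. substitute 'f' -> 'l'  (+1)
  4. substitute 'o' -> 'a'  (+1)
  5. keep 'r'
  6. substitute 't' -> 'y'  (+1)
Total edit operations: 5
Edit distance = 5


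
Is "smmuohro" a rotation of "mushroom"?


Word: "mushroom", Candidate: "smmuohro"
Method: check if candidate is substring of word+word
"mushroommushroom" contains "smmuohro"? No
Is rotation = No


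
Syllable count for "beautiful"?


Word: "beautiful"
Syllable breakdown: beau-ti-ful
Counting: 3 parts
= 3 syllables


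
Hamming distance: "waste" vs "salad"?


Comparing character by character (same length = 5):
  Pos 0: 'w' vs 's' !=
  Pos 1: 'a' vs 'a' =
  Pos 2: 's' vs 'l' !=
  Pos 3: 't' vs 'a' !=
  Pos 4: 'e' vs 'd' !=
Hamming distance = 4


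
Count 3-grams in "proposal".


Word: "proposal" (length 8)
Number of 3-grams = length - 3 + 1 = 8 - 3 + 1
= 6


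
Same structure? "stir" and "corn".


Pattern of "stir": [0, 1, 2, 3]
Pattern of "corn": [0, 1, 2, 3]
Patterns match
Same pattern = Yes


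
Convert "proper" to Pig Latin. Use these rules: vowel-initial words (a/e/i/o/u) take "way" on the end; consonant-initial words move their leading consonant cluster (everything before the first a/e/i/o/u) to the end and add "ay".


Word: "proper"
Starts with consonant(s) → move to end, add 'ay'
Consonant cluster: "pr"
Pig Latin = "operpray"


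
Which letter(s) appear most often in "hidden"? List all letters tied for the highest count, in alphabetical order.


Word: "hidden"
Letter counts:
  'd': 2
  'e': 1
  'h': 1
  'i': 1
  'n': 1
Maximum count = 2
Most frequent = 'd' (2 times each)
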